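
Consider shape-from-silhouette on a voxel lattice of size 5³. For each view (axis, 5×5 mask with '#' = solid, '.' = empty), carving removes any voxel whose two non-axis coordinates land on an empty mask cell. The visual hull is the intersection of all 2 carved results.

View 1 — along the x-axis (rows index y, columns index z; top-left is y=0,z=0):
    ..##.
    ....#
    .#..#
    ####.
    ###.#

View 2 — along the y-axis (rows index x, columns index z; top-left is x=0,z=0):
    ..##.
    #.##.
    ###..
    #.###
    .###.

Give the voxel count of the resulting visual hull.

voxel count = 38

before carving: 125 voxels (5×5×5)
V1 x: intersect with YZ mask (13 set) -- 65 left
V2 y: intersect with XZ mask (15 set) -- 38 left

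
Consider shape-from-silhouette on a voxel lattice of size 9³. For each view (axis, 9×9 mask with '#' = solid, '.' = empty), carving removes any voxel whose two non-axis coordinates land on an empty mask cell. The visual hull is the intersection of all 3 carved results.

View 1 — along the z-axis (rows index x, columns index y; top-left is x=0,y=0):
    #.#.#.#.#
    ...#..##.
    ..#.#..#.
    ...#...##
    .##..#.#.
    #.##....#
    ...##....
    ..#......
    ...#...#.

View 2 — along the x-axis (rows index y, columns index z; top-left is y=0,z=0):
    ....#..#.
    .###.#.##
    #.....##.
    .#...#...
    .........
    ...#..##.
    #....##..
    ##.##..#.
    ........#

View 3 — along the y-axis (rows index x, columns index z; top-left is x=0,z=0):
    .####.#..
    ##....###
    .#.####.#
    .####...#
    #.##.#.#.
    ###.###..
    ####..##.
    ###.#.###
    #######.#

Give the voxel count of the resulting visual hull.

remaining voxels: 44

start: 9×9×9 = 729 voxels
[1] z-view keeps 27 columns → grid now 243
[2] x-view keeps 25 columns → grid now 72
[3] y-view keeps 53 columns → grid now 44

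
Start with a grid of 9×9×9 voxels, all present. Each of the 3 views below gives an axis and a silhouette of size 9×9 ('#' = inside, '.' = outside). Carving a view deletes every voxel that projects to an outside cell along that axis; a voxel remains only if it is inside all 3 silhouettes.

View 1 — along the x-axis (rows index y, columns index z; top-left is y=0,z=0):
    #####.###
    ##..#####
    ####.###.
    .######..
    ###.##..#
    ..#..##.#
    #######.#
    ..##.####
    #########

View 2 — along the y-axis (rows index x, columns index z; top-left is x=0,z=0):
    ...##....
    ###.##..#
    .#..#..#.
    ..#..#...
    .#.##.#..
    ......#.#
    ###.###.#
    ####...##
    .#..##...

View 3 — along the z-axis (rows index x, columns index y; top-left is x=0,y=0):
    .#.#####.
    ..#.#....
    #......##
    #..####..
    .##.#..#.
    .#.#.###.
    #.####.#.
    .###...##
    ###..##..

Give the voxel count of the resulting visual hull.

|visual hull| = 115

start: 9×9×9 = 729 voxels
step 1: project along x, AND mask (61/81) → |grid| = 549
step 2: project along y, AND mask (35/81) → |grid| = 240
step 3: project along z, AND mask (41/81) → |grid| = 115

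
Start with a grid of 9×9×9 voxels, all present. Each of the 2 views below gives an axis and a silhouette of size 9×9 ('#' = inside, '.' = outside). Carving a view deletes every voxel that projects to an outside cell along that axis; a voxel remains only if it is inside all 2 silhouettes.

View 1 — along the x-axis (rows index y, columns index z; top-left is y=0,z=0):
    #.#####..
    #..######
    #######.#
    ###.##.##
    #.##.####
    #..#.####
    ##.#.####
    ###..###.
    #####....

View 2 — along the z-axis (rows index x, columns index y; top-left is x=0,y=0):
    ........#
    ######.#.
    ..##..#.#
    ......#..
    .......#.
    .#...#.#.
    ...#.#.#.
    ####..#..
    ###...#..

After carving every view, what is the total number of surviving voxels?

initial block: 9^3 = 729
V1 x: intersect with YZ mask (59 set) -- 531 left
V2 z: intersect with XY mask (29 set) -- 193 left

voxel count = 193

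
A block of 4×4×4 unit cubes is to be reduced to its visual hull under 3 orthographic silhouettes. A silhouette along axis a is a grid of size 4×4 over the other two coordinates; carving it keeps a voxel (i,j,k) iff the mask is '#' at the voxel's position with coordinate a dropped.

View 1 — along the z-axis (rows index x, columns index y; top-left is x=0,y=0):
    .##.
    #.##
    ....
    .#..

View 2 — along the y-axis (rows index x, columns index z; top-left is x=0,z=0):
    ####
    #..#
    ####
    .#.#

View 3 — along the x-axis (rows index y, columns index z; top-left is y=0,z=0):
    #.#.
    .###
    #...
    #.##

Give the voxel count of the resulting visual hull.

full grid |V| = 64
V1 z: intersect with XY mask (6 set) -- 24 left
V2 y: intersect with XZ mask (12 set) -- 16 left
V3 x: intersect with YZ mask (9 set) -- 10 left

10 voxels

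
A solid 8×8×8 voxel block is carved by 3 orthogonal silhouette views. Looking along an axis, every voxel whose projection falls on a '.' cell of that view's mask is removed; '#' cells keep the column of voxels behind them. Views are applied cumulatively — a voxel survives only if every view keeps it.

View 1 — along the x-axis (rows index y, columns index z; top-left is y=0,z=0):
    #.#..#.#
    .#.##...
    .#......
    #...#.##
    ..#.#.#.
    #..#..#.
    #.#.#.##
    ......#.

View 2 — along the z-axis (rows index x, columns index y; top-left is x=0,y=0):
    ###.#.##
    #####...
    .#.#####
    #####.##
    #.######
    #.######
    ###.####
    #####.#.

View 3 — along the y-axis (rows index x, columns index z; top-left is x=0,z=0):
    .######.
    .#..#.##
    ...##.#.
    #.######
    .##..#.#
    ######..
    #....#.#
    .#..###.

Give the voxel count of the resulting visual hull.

initial block: 8^3 = 512
after view 1 [x-axis, 24 of 64 cells solid] → remaining = 192
after view 2 [z-axis, 51 of 64 cells solid] → remaining = 154
after view 3 [y-axis, 37 of 64 cells solid] → remaining = 89

|visual hull| = 89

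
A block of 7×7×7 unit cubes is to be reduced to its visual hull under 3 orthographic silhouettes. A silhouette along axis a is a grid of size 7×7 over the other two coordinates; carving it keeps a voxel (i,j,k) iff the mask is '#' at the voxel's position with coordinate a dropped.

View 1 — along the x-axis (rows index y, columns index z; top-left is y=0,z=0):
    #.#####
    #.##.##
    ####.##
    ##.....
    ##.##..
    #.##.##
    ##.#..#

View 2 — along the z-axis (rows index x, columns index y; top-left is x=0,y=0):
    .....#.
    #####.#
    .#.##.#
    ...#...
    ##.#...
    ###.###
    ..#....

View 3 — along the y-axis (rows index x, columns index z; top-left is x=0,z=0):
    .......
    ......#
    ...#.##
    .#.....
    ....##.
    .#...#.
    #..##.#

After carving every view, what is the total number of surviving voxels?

initial block: 7^3 = 343
  1. axis=0 (YZ plane), |mask|=32  ⇒  voxels=224
  2. axis=2 (XY plane), |mask|=22  ⇒  voxels=98
  3. axis=1 (XZ plane), |mask|=13  ⇒  voxels=24

|visual hull| = 24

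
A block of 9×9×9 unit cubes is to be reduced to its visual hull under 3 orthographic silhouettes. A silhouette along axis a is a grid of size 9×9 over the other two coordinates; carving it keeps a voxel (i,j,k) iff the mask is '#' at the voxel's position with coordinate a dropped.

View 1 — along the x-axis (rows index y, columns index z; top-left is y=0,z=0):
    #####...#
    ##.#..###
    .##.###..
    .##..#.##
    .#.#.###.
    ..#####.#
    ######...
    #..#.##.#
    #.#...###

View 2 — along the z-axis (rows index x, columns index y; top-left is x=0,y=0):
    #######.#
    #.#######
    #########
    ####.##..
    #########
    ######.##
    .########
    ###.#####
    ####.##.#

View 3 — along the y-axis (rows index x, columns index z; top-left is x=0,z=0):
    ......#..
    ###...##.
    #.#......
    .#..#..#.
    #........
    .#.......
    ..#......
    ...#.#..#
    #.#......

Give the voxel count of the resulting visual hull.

full grid |V| = 729
  1. axis=0 (YZ plane), |mask|=49  ⇒  voxels=441
  2. axis=2 (XY plane), |mask|=71  ⇒  voxels=388
  3. axis=1 (XZ plane), |mask|=19  ⇒  voxels=91

remaining voxels: 91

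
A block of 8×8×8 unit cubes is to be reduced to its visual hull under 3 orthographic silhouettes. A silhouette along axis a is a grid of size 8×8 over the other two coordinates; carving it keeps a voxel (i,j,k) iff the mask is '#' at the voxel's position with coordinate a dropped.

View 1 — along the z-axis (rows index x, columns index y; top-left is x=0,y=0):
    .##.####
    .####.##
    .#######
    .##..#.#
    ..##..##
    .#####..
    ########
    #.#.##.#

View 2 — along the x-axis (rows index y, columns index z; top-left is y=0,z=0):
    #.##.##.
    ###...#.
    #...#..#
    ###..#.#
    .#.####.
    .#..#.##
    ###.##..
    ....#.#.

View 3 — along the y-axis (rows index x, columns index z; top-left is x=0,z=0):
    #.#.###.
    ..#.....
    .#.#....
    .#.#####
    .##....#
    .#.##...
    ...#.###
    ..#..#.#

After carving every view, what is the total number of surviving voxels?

start: 8×8×8 = 512 voxels
  1. axis=2 (XY plane), |mask|=45  ⇒  voxels=360
  2. axis=0 (YZ plane), |mask|=33  ⇒  voxels=176
  3. axis=1 (XZ plane), |mask|=27  ⇒  voxels=68

|visual hull| = 68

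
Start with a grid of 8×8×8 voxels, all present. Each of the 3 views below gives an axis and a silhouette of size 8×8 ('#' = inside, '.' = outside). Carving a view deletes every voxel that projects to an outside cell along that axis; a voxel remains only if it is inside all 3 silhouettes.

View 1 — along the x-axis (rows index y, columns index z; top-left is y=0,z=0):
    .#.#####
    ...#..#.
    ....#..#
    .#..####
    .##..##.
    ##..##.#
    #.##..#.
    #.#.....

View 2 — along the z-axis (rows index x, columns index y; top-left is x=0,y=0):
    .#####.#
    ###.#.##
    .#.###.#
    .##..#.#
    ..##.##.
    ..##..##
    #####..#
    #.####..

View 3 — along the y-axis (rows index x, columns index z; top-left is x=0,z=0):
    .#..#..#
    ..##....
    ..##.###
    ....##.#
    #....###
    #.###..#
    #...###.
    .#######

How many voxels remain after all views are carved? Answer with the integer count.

remaining voxels: 81

full grid |V| = 512
  1. axis=0 (YZ plane), |mask|=30  ⇒  voxels=240
  2. axis=2 (XY plane), |mask|=40  ⇒  voxels=141
  3. axis=1 (XZ plane), |mask|=33  ⇒  voxels=81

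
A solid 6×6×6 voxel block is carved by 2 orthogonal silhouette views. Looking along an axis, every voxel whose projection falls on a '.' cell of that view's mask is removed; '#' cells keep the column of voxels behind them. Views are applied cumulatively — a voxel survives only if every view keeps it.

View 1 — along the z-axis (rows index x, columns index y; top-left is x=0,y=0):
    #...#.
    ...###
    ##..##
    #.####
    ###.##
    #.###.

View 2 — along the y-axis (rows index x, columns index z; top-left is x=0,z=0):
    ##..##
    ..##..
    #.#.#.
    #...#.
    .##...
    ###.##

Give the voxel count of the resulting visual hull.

remaining voxels: 66

before carving: 216 voxels (6×6×6)
[1] z-view keeps 23 columns → grid now 138
[2] y-view keeps 18 columns → grid now 66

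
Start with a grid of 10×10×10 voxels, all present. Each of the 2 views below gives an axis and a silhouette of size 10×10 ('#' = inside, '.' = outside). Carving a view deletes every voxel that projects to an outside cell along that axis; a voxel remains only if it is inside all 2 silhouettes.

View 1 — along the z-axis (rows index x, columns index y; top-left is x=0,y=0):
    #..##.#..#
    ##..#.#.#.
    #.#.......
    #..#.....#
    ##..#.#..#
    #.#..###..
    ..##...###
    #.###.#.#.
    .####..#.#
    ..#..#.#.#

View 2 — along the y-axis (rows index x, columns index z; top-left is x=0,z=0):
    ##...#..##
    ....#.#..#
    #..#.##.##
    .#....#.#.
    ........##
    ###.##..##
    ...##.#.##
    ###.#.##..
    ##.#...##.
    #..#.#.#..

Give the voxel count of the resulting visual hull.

|visual hull| = 213

full grid |V| = 1000
[1] z-view keeps 46 columns → grid now 460
[2] y-view keeps 46 columns → grid now 213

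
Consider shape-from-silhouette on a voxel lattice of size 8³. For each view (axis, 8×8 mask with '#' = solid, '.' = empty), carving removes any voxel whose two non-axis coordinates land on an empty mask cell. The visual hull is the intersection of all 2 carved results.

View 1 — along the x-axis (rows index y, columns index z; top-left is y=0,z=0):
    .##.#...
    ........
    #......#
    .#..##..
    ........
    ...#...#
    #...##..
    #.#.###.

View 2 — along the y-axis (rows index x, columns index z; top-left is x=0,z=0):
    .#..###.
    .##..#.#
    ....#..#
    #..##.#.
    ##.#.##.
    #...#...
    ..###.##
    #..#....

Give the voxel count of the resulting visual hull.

full grid |V| = 512
[1] x-view keeps 18 columns → grid now 144
[2] y-view keeps 28 columns → grid now 65

65 voxels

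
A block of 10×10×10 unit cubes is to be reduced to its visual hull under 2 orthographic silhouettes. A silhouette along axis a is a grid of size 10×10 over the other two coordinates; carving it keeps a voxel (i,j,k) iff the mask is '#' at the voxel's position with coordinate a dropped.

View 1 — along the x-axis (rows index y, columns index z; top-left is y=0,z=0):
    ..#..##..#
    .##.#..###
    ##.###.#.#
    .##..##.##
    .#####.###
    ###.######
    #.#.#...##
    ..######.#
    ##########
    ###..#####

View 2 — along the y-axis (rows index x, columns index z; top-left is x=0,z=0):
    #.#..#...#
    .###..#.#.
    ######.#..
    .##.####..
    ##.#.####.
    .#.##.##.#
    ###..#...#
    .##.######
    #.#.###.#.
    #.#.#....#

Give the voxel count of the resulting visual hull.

start: 10×10×10 = 1000 voxels
after view 1 [x-axis, 70 of 100 cells solid] → remaining = 700
after view 2 [y-axis, 58 of 100 cells solid] → remaining = 414

414 voxels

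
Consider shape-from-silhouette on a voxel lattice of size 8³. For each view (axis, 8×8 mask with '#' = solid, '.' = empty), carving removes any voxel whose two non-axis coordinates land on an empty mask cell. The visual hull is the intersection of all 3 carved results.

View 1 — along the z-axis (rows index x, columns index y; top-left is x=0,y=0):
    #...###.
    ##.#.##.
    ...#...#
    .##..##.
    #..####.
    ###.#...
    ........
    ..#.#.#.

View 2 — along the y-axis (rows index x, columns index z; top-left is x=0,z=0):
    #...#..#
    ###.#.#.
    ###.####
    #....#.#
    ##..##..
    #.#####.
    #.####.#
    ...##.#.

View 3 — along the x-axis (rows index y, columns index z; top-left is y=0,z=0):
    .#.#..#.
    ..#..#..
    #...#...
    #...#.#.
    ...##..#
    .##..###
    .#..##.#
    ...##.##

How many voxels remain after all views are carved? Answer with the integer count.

voxel count = 49

full grid |V| = 512
V1 z: intersect with XY mask (27 set) -- 216 left
V2 y: intersect with XZ mask (37 set) -- 116 left
V3 x: intersect with YZ mask (26 set) -- 49 left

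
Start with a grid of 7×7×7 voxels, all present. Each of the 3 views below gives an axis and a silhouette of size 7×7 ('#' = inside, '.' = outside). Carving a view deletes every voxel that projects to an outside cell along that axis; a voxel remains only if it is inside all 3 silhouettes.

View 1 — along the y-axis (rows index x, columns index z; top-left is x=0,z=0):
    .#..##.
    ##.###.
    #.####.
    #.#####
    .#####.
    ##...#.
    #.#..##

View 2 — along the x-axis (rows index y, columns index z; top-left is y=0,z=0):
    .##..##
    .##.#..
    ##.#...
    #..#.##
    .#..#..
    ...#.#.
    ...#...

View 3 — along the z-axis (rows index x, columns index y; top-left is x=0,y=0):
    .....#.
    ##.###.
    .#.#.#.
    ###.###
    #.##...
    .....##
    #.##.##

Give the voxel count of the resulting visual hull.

start: 7×7×7 = 343 voxels
V1 y: intersect with XZ mask (31 set) -- 217 left
V2 x: intersect with YZ mask (19 set) -- 85 left
V3 z: intersect with XY mask (25 set) -- 46 left

remaining voxels: 46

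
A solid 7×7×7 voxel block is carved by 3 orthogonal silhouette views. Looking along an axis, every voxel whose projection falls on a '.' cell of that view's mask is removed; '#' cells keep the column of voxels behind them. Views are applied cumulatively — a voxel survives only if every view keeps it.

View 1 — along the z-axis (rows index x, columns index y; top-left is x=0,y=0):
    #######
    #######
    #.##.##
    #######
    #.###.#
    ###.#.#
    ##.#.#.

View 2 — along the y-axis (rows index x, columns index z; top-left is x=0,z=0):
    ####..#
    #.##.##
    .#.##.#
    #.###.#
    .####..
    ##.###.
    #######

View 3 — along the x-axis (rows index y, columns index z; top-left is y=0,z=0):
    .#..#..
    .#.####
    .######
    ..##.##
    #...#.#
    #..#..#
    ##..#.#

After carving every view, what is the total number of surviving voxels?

voxel count = 110

full grid |V| = 343
  1. axis=2 (XY plane), |mask|=40  ⇒  voxels=280
  2. axis=1 (XZ plane), |mask|=35  ⇒  voxels=198
  3. axis=0 (YZ plane), |mask|=27  ⇒  voxels=110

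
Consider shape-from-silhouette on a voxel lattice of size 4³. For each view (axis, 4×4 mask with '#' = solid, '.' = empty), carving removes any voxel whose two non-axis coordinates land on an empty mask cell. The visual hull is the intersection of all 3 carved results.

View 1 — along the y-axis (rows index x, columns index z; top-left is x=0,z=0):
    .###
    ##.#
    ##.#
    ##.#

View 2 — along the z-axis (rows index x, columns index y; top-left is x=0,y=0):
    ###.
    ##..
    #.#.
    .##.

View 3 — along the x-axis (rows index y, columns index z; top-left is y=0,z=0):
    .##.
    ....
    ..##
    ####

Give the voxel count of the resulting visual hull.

before carving: 64 voxels (4×4×4)
  1. axis=1 (XZ plane), |mask|=12  ⇒  voxels=48
  2. axis=2 (XY plane), |mask|=9  ⇒  voxels=27
  3. axis=0 (YZ plane), |mask|=8  ⇒  voxels=8

remaining voxels: 8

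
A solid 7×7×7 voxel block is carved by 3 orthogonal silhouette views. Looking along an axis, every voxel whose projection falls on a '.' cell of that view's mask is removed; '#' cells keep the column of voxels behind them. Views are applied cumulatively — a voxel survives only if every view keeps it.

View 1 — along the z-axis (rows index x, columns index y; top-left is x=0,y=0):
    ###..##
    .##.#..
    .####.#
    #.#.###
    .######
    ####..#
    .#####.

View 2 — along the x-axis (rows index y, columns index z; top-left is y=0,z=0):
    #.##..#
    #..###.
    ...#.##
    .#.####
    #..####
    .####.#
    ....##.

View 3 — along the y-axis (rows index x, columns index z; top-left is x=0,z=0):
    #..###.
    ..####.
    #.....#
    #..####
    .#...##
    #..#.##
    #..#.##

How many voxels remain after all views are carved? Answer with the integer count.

remaining voxels: 80

full grid |V| = 343
  1. axis=2 (XY plane), |mask|=34  ⇒  voxels=238
  2. axis=0 (YZ plane), |mask|=28  ⇒  voxels=132
  3. axis=1 (XZ plane), |mask|=26  ⇒  voxels=80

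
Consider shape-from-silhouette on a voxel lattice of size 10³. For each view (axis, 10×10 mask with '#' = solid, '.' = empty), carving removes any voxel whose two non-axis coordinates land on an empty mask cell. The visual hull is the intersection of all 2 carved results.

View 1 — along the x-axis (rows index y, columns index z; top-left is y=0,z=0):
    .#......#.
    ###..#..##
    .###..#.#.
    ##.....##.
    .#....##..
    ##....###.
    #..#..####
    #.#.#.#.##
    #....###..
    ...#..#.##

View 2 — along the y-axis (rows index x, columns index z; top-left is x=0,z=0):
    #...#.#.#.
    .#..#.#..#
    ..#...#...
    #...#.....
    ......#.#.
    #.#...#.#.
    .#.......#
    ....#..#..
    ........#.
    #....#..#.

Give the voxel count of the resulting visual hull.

136 voxels

before carving: 1000 voxels (10×10×10)
  1. axis=0 (YZ plane), |mask|=45  ⇒  voxels=450
  2. axis=1 (XZ plane), |mask|=26  ⇒  voxels=136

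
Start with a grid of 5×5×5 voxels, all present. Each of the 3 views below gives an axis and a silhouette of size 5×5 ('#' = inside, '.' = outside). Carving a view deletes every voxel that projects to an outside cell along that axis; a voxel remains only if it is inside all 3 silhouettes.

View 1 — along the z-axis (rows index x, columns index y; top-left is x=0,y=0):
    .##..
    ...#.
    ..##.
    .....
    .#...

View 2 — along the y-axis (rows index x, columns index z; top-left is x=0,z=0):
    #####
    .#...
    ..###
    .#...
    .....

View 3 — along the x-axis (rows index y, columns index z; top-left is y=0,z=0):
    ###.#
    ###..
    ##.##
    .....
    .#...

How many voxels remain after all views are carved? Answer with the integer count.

voxel count = 9

start: 5×5×5 = 125 voxels
  1. axis=2 (XY plane), |mask|=6  ⇒  voxels=30
  2. axis=1 (XZ plane), |mask|=10  ⇒  voxels=17
  3. axis=0 (YZ plane), |mask|=12  ⇒  voxels=9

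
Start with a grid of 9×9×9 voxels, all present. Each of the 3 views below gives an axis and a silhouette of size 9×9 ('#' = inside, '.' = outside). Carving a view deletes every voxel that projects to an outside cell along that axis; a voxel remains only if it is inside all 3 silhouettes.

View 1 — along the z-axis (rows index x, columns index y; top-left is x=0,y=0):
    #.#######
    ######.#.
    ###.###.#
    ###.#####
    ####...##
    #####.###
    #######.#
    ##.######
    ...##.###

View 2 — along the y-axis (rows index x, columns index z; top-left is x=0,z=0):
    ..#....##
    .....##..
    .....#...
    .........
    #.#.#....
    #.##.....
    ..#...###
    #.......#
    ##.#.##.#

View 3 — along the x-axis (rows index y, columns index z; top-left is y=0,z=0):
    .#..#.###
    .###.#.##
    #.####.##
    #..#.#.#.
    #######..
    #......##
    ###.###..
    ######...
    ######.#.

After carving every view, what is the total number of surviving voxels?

|visual hull| = 102

before carving: 729 voxels (9×9×9)
[1] z-view keeps 65 columns → grid now 585
[2] y-view keeps 24 columns → grid now 165
[3] x-view keeps 51 columns → grid now 102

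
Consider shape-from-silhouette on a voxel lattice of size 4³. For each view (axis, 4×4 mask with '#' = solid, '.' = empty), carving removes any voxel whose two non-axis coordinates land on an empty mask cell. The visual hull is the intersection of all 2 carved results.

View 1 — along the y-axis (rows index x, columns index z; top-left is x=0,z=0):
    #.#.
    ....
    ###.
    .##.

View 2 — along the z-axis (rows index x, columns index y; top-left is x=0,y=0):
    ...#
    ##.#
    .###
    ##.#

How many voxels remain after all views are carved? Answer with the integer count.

start: 4×4×4 = 64 voxels
after view 1 [y-axis, 7 of 16 cells solid] → remaining = 28
after view 2 [z-axis, 10 of 16 cells solid] → remaining = 17

remaining voxels: 17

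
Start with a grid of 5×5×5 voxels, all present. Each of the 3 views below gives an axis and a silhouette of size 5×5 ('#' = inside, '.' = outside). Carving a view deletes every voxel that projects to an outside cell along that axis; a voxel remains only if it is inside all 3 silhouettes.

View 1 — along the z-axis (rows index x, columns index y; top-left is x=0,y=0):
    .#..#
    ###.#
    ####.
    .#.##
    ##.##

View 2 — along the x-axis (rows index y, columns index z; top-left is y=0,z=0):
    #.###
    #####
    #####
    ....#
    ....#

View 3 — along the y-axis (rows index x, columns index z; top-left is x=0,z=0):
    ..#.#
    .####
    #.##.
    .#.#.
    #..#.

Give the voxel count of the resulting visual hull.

start: 5×5×5 = 125 voxels
  1. axis=2 (XY plane), |mask|=17  ⇒  voxels=85
  2. axis=0 (YZ plane), |mask|=16  ⇒  voxels=54
  3. axis=1 (XZ plane), |mask|=13  ⇒  voxels=30

30 voxels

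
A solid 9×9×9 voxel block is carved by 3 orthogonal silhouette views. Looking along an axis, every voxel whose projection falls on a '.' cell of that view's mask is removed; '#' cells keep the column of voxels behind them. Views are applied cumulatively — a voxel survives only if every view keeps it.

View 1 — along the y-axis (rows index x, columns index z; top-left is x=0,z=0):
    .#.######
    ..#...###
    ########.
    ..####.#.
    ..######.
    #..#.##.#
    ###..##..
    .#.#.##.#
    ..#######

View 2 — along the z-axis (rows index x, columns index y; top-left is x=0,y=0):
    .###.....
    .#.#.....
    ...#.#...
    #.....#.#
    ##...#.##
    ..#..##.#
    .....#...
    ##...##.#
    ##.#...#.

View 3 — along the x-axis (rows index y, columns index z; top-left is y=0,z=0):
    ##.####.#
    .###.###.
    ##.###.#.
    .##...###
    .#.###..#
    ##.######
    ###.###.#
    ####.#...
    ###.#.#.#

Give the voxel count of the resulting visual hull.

117 voxels

full grid |V| = 729
step 1: project along y, AND mask (52/81) → |grid| = 468
step 2: project along z, AND mask (29/81) → |grid| = 168
step 3: project along x, AND mask (55/81) → |grid| = 117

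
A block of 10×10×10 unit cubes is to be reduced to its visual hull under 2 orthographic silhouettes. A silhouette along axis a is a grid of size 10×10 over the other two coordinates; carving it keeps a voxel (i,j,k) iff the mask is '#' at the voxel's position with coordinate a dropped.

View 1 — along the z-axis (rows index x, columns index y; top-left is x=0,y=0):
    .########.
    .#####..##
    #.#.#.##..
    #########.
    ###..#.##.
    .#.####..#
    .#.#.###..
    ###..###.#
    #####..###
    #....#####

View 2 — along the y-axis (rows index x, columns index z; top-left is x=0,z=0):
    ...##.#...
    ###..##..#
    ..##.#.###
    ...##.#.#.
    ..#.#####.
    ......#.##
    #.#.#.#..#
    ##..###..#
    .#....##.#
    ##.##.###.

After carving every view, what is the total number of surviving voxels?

initial block: 10^3 = 1000
[1] z-view keeps 67 columns → grid now 670
[2] y-view keeps 50 columns → grid now 327

voxel count = 327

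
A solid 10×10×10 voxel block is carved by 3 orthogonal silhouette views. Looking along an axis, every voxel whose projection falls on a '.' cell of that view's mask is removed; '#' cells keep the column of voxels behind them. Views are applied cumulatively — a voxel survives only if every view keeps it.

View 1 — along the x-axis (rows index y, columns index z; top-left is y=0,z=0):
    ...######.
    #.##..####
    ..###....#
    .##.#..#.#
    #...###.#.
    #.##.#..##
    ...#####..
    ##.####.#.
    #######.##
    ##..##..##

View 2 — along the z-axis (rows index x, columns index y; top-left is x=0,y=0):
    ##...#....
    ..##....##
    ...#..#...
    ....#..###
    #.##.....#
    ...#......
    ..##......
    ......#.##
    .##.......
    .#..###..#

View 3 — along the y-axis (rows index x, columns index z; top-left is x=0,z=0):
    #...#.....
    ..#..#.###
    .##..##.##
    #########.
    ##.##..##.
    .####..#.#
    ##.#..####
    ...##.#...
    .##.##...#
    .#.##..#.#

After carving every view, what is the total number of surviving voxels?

full grid |V| = 1000
after view 1 [x-axis, 60 of 100 cells solid] → remaining = 600
after view 2 [z-axis, 30 of 100 cells solid] → remaining = 175
after view 3 [y-axis, 54 of 100 cells solid] → remaining = 92

remaining voxels: 92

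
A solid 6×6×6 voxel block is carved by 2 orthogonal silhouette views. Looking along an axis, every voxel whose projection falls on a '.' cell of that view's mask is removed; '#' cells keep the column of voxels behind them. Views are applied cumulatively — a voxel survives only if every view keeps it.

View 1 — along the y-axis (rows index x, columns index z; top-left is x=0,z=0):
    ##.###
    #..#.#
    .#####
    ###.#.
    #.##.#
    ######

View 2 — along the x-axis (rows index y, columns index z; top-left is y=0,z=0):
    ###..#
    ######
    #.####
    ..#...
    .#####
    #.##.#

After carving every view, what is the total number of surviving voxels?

start: 6×6×6 = 216 voxels
carve view 1 (along y, XZ-mask fill 27/36): 162 voxels remain
carve view 2 (along x, YZ-mask fill 25/36): 113 voxels remain

remaining voxels: 113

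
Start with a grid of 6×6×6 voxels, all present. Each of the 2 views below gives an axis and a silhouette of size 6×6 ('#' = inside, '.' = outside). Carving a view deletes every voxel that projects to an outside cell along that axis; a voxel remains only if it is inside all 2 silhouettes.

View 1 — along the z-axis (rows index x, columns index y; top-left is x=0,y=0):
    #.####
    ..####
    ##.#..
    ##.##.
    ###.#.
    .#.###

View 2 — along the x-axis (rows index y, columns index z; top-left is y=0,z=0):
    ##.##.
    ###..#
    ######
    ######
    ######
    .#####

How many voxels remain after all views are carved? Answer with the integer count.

before carving: 216 voxels (6×6×6)
[1] z-view keeps 24 columns → grid now 144
[2] x-view keeps 31 columns → grid now 125

125 voxels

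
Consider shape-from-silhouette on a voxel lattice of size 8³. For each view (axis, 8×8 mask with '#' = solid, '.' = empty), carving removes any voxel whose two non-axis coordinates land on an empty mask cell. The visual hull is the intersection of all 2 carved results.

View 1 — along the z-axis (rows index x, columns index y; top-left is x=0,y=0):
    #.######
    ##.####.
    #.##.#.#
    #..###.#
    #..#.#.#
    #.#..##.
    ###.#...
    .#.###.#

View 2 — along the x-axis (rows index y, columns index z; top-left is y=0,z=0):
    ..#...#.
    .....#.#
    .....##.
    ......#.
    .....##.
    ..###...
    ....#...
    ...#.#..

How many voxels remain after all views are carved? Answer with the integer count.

initial block: 8^3 = 512
  1. axis=2 (XY plane), |mask|=40  ⇒  voxels=320
  2. axis=0 (YZ plane), |mask|=15  ⇒  voxels=78

remaining voxels: 78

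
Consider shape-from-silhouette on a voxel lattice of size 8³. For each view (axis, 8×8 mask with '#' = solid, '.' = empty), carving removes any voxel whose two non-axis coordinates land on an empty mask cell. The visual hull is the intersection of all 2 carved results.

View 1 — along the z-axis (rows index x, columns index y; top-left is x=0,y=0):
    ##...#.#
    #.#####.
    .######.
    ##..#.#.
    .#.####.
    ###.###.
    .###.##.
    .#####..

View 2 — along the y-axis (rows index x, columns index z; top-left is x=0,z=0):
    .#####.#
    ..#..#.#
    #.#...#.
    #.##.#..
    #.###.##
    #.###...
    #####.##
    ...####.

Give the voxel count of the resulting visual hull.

before carving: 512 voxels (8×8×8)
after view 1 [z-axis, 41 of 64 cells solid] → remaining = 328
after view 2 [y-axis, 37 of 64 cells solid] → remaining = 185

remaining voxels: 185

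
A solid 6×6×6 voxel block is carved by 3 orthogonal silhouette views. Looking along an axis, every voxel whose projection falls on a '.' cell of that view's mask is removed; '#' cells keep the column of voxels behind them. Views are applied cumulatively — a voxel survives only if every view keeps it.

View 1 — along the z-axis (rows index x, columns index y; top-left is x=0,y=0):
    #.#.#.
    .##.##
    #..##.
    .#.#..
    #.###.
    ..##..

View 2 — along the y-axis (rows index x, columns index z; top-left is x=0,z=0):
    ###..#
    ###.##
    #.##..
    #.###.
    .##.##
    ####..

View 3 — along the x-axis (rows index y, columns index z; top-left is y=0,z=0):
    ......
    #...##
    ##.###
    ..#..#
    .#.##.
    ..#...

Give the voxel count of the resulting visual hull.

30 voxels

start: 6×6×6 = 216 voxels
V1 z: intersect with XY mask (18 set) -- 108 left
V2 y: intersect with XZ mask (24 set) -- 73 left
V3 x: intersect with YZ mask (14 set) -- 30 left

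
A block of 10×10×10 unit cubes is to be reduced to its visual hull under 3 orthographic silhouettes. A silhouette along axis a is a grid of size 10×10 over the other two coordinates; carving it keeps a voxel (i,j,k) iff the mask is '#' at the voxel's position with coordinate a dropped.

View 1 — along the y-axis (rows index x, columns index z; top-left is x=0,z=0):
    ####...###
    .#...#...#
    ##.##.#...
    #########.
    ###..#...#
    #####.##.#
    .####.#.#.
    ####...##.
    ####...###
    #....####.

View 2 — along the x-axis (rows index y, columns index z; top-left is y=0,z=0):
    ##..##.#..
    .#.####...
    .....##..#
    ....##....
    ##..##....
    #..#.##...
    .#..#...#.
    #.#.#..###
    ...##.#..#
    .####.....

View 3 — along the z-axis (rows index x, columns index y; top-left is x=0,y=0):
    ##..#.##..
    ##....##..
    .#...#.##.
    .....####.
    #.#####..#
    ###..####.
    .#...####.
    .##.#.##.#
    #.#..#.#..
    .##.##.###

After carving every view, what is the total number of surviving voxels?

start: 10×10×10 = 1000 voxels
step 1: project along y, AND mask (61/100) → |grid| = 610
step 2: project along x, AND mask (40/100) → |grid| = 234
step 3: project along z, AND mask (53/100) → |grid| = 137

voxel count = 137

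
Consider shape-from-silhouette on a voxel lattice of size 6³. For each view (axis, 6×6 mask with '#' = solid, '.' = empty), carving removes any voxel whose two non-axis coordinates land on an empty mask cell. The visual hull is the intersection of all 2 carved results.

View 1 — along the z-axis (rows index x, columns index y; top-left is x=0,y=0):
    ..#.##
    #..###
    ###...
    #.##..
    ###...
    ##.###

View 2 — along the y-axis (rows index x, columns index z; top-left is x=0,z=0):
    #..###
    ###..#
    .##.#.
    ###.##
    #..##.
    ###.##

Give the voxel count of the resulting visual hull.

remaining voxels: 86

full grid |V| = 216
after view 1 [z-axis, 21 of 36 cells solid] → remaining = 126
after view 2 [y-axis, 24 of 36 cells solid] → remaining = 86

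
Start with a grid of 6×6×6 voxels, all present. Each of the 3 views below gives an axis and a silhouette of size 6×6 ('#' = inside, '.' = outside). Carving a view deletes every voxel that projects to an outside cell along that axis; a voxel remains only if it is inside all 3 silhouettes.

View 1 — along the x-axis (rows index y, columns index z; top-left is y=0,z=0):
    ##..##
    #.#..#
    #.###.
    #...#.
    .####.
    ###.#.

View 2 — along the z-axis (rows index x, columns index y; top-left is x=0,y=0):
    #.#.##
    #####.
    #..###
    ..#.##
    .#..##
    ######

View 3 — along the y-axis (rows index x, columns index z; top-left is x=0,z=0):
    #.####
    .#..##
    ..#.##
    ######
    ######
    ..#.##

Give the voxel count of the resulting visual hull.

remaining voxels: 62

full grid |V| = 216
  1. axis=0 (YZ plane), |mask|=21  ⇒  voxels=126
  2. axis=2 (XY plane), |mask|=25  ⇒  voxels=91
  3. axis=1 (XZ plane), |mask|=26  ⇒  voxels=62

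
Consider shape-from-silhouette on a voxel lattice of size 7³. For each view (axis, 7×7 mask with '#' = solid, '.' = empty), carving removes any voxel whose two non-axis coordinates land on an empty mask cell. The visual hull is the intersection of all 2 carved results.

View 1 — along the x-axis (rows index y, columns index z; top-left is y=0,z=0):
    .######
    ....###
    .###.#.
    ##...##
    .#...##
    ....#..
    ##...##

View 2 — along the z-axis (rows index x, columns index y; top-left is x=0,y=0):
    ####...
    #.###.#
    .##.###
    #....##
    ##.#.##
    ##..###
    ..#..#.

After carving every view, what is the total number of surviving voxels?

before carving: 343 voxels (7×7×7)
[1] x-view keeps 25 columns → grid now 175
[2] z-view keeps 29 columns → grid now 104

voxel count = 104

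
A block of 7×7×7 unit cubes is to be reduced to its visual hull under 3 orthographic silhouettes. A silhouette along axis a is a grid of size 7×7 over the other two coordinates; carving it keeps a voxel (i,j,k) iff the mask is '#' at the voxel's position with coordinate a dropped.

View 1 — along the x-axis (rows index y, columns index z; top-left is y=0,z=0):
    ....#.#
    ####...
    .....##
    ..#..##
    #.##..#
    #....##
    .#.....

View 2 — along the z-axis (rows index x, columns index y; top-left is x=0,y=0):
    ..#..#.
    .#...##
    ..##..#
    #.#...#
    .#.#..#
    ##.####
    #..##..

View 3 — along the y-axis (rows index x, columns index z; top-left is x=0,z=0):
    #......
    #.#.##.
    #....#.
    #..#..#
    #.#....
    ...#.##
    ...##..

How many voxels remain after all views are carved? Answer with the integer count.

|visual hull| = 22

start: 7×7×7 = 343 voxels
carve view 1 (along x, YZ-mask fill 19/49): 133 voxels remain
carve view 2 (along z, XY-mask fill 23/49): 58 voxels remain
carve view 3 (along y, XZ-mask fill 17/49): 22 voxels remain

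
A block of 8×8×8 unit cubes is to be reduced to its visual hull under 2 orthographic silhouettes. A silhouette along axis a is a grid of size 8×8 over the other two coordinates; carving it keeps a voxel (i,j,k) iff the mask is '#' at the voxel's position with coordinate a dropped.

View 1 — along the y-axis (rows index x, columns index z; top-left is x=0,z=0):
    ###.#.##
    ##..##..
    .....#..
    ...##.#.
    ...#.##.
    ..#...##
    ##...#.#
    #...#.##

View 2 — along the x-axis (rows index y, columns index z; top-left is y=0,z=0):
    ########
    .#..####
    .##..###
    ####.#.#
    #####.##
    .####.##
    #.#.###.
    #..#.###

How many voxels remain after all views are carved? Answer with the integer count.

voxel count = 167

start: 8×8×8 = 512 voxels
[1] y-view keeps 28 columns → grid now 224
[2] x-view keeps 47 columns → grid now 167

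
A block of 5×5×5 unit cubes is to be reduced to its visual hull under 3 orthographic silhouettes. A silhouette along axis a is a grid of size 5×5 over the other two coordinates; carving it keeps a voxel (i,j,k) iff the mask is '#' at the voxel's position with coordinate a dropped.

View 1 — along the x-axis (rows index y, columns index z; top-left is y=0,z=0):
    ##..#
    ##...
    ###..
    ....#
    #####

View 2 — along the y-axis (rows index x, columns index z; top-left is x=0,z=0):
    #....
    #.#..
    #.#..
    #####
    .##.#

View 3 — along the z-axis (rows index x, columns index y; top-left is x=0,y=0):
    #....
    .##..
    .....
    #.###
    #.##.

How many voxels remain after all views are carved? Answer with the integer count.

start: 5×5×5 = 125 voxels
V1 x: intersect with YZ mask (14 set) -- 70 left
V2 y: intersect with XZ mask (13 set) -- 39 left
V3 z: intersect with XY mask (10 set) -- 21 left

voxel count = 21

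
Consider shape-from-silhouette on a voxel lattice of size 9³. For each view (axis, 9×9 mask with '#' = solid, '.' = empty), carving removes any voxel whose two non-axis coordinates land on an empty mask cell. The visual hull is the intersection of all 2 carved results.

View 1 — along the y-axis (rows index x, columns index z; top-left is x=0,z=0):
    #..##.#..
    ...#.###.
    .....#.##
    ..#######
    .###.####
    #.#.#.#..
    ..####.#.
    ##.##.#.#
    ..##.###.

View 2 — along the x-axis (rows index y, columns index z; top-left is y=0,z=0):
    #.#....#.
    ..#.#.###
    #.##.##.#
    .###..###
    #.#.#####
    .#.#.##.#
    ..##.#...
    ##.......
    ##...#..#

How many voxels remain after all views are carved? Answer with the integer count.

start: 9×9×9 = 729 voxels
after view 1 [y-axis, 45 of 81 cells solid] → remaining = 405
after view 2 [x-axis, 41 of 81 cells solid] → remaining = 204

|visual hull| = 204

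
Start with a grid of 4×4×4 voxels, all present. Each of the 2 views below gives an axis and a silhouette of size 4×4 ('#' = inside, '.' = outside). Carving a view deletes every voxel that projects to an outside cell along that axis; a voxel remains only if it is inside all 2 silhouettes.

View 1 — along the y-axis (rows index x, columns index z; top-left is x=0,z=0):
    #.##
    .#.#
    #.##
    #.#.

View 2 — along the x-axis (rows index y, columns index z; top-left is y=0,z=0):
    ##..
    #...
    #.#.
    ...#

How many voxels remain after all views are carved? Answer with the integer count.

16 voxels

initial block: 4^3 = 64
after view 1 [y-axis, 10 of 16 cells solid] → remaining = 40
after view 2 [x-axis, 6 of 16 cells solid] → remaining = 16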